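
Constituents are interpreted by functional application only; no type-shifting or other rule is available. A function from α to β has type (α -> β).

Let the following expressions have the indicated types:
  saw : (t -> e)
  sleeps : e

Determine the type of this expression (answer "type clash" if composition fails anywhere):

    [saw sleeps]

type clash

[saw sleeps]: (t -> e) with e — neither is a function whose domain matches the other; composition fails here.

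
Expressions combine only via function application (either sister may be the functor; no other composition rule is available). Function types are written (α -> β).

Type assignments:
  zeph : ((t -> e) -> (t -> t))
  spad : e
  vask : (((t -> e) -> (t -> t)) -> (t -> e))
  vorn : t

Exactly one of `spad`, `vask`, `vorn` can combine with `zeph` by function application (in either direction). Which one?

spad : e — does not combine with zeph.
vask — combines: vask : (((t -> e) -> (t -> t)) -> (t -> e)) takes zeph : ((t -> e) -> (t -> t)) as argument, giving (t -> e).
vorn : t — does not combine with zeph.

vask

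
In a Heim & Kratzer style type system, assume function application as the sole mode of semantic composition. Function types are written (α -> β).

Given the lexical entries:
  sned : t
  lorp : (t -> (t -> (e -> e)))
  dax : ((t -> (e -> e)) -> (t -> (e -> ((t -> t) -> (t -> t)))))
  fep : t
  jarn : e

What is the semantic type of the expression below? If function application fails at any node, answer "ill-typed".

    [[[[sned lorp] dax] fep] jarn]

[sned lorp]: (t -> (t -> (e -> e))) applied to t yields (t -> (e -> e)).
[[sned lorp] dax]: ((t -> (e -> e)) -> (t -> (e -> ((t -> t) -> (t -> t))))) applied to (t -> (e -> e)) yields (t -> (e -> ((t -> t) -> (t -> t)))).
[[[sned lorp] dax] fep]: (t -> (e -> ((t -> t) -> (t -> t)))) applied to t yields (e -> ((t -> t) -> (t -> t))).
[[[[sned lorp] dax] fep] jarn]: (e -> ((t -> t) -> (t -> t))) applied to e yields ((t -> t) -> (t -> t)).

((t -> t) -> (t -> t))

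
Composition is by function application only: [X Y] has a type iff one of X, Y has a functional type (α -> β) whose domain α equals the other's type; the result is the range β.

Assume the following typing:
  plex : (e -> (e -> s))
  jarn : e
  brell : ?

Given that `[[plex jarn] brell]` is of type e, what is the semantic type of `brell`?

[[plex jarn] brell] must have type e. The sister [plex jarn] has type (e -> s); that is not a function onto e, so brell must be the functor, of type ((e -> s) -> e).

((e -> s) -> e)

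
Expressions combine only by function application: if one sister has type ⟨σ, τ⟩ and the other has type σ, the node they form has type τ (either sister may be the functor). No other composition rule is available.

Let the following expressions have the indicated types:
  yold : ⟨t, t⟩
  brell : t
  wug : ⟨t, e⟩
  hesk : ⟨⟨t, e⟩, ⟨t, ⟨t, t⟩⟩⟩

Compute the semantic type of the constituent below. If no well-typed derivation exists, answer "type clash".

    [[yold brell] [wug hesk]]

At [yold brell], yold : ⟨t, t⟩ takes brell : t, giving t.
At [wug hesk], hesk : ⟨⟨t, e⟩, ⟨t, ⟨t, t⟩⟩⟩ takes wug : ⟨t, e⟩, giving ⟨t, ⟨t, t⟩⟩.
At [[yold brell] [wug hesk]], [wug hesk] : ⟨t, ⟨t, t⟩⟩ takes [yold brell] : t, giving ⟨t, t⟩.

⟨t, t⟩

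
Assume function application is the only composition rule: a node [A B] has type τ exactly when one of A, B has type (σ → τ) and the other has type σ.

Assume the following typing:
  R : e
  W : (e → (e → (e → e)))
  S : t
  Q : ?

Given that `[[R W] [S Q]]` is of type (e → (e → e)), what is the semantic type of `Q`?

[[R W] [S Q]] must have type (e → (e → e)). The sister [R W] has type (e → (e → e)); that is not a function onto (e → (e → e)), so [S Q] must be the functor, of type ((e → (e → e)) → (e → (e → e))).
[S Q] must have type ((e → (e → e)) → (e → (e → e))). The sister S has type t; that is not a function onto ((e → (e → e)) → (e → (e → e))), so Q must be the functor, of type (t → ((e → (e → e)) → (e → (e → e)))).

(t → ((e → (e → e)) → (e → (e → e))))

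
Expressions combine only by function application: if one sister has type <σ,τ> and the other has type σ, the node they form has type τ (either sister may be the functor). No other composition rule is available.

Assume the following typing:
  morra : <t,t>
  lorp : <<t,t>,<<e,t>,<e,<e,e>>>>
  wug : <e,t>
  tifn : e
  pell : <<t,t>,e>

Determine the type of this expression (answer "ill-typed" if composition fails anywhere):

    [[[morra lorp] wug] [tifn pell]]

ill-typed

[morra lorp]: <<t,t>,<<e,t>,<e,<e,e>>>> applied to <t,t> yields <<e,t>,<e,<e,e>>>.
[[morra lorp] wug]: <<e,t>,<e,<e,e>>> applied to <e,t> yields <e,<e,e>>.
[tifn pell]: e with <<t,t>,e> — neither is a function whose domain matches the other; composition fails here.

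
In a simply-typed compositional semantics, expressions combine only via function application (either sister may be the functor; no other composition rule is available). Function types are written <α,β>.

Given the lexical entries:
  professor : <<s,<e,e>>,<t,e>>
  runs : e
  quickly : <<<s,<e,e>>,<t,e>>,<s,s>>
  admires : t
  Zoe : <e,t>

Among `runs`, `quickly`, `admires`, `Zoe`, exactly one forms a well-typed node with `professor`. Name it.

runs : e — no; professor wants <s,<e,e>>, and runs wants nothing (atomic).
quickly — combines: quickly : <<<s,<e,e>>,<t,e>>,<s,s>> takes professor : <<s,<e,e>>,<t,e>> as argument, giving <s,s>.
admires : t — no; professor wants <s,<e,e>>, and admires wants nothing (atomic).
Zoe : <e,t> — no; professor wants <s,<e,e>>, and Zoe wants e.

quickly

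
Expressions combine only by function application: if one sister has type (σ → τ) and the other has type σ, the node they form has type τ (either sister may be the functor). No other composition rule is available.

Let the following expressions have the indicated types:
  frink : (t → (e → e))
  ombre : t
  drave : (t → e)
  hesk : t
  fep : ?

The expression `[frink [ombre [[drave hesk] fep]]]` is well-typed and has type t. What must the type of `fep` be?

[frink [ombre [[drave hesk] fep]]] is required to be t. frink : (t → (e → e)) cannot yield t as functor, so [ombre [[drave hesk] fep]] : ((t → (e → e)) → t).
[ombre [[drave hesk] fep]] is required to be ((t → (e → e)) → t). ombre : t cannot yield ((t → (e → e)) → t) as functor, so [[drave hesk] fep] : (t → ((t → (e → e)) → t)).
[[drave hesk] fep] is required to be (t → ((t → (e → e)) → t)). [drave hesk] : e cannot yield (t → ((t → (e → e)) → t)) as functor, so fep : (e → (t → ((t → (e → e)) → t))).

(e → (t → ((t → (e → e)) → t)))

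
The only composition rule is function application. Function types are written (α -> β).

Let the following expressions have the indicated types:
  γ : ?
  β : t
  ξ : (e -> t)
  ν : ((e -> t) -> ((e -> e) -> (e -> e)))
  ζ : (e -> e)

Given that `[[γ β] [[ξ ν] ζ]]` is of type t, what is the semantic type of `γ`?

[[γ β] [[ξ ν] ζ]] must have type t. The sister [[ξ ν] ζ] has type (e -> e); that is not a function onto t, so [γ β] must be the functor, of type ((e -> e) -> t).
[γ β] must have type ((e -> e) -> t). The sister β has type t; that is not a function onto ((e -> e) -> t), so γ must be the functor, of type (t -> ((e -> e) -> t)).

(t -> ((e -> e) -> t))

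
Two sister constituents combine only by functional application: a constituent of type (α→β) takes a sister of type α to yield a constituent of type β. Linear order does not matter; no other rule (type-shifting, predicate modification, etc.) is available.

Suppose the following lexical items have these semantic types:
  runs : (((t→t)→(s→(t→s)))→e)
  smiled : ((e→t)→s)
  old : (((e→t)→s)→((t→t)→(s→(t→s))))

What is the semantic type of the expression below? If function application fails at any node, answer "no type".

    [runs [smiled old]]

At [smiled old], old : (((e→t)→s)→((t→t)→(s→(t→s)))) takes smiled : ((e→t)→s), giving ((t→t)→(s→(t→s))).
At [runs [smiled old]], runs : (((t→t)→(s→(t→s)))→e) takes [smiled old] : ((t→t)→(s→(t→s))), giving e.

e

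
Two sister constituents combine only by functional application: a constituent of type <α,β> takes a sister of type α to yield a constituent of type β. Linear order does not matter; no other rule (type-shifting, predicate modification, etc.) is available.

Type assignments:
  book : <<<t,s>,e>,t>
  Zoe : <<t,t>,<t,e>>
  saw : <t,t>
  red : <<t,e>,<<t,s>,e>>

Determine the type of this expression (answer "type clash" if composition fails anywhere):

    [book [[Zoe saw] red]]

At [Zoe saw], Zoe : <<t,t>,<t,e>> takes saw : <t,t>, giving <t,e>.
At [[Zoe saw] red], red : <<t,e>,<<t,s>,e>> takes [Zoe saw] : <t,e>, giving <<t,s>,e>.
At [book [[Zoe saw] red]], book : <<<t,s>,e>,t> takes [[Zoe saw] red] : <<t,s>,e>, giving t.

t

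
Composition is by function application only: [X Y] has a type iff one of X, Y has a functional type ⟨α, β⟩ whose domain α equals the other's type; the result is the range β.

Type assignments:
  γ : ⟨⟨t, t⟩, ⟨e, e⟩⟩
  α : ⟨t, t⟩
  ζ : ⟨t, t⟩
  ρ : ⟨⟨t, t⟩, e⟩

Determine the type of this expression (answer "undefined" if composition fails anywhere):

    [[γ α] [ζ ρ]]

e

[γ α]: ⟨⟨t, t⟩, ⟨e, e⟩⟩ applied to ⟨t, t⟩ yields ⟨e, e⟩.
[ζ ρ]: ⟨⟨t, t⟩, e⟩ applied to ⟨t, t⟩ yields e.
[[γ α] [ζ ρ]]: ⟨e, e⟩ applied to e yields e.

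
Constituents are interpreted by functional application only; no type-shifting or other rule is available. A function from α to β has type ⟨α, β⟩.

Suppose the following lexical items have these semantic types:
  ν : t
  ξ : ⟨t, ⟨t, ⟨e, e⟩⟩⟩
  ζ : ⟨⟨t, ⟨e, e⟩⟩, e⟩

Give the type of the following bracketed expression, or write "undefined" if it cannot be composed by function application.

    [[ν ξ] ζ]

e

At [ν ξ], ξ : ⟨t, ⟨t, ⟨e, e⟩⟩⟩ takes ν : t, giving ⟨t, ⟨e, e⟩⟩.
At [[ν ξ] ζ], ζ : ⟨⟨t, ⟨e, e⟩⟩, e⟩ takes [ν ξ] : ⟨t, ⟨e, e⟩⟩, giving e.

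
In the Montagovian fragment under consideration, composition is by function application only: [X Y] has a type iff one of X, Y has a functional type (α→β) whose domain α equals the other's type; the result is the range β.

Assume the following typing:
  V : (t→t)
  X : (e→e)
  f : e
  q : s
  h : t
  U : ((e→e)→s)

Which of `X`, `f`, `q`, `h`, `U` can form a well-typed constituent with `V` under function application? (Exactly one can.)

X : (e→e) — V needs t; X needs e; neither fits.
f : e — V needs t; f needs nothing (atomic); neither fits.
q : s — V needs t; q needs nothing (atomic); neither fits.
h — combines: V : (t→t) takes h : t as argument, giving t.
U : ((e→e)→s) — V needs t; U needs (e→e); neither fits.

h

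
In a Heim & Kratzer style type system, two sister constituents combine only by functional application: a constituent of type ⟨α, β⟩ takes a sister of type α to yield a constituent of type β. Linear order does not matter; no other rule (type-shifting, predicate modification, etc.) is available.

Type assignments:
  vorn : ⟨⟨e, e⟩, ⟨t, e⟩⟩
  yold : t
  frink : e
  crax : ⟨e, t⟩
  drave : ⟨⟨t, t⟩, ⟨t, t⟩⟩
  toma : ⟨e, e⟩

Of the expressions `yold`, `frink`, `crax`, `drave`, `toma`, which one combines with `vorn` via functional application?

toma

yold : t — does not combine with vorn.
frink : e — does not combine with vorn.
crax : ⟨e, t⟩ — does not combine with vorn.
drave : ⟨⟨t, t⟩, ⟨t, t⟩⟩ — does not combine with vorn.
toma — combines: vorn : ⟨⟨e, e⟩, ⟨t, e⟩⟩ takes toma : ⟨e, e⟩ as argument, giving ⟨t, e⟩.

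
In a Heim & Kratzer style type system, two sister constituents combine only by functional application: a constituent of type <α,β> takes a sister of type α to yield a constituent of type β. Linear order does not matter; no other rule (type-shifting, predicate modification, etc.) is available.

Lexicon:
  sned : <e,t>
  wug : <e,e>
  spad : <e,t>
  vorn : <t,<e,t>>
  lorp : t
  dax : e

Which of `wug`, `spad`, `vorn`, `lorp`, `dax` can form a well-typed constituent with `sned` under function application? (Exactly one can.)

wug : <e,e> — does not combine with sned.
spad : <e,t> — does not combine with sned.
vorn : <t,<e,t>> — does not combine with sned.
lorp : t — does not combine with sned.
dax — combines: sned : <e,t> takes dax : e as argument, giving t.

dax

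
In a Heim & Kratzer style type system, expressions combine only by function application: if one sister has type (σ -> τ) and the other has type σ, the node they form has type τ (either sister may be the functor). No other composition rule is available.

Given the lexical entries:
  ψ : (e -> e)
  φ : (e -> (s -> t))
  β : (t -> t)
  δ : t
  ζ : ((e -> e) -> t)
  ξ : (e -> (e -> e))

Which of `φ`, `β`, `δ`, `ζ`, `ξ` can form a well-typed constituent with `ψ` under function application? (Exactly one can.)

ζ

φ : (e -> (s -> t)) — neither side's domain matches the other.
β : (t -> t) — neither side's domain matches the other.
δ : t — neither side's domain matches the other.
ζ — combines: ζ : ((e -> e) -> t) takes ψ : (e -> e) as argument, giving t.
ξ : (e -> (e -> e)) — neither side's domain matches the other.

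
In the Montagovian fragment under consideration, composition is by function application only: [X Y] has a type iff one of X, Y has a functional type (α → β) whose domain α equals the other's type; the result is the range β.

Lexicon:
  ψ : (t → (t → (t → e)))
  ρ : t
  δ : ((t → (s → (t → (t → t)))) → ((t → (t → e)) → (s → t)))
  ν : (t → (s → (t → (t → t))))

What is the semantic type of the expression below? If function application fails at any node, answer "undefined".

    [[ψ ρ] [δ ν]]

At [ψ ρ], ψ : (t → (t → (t → e))) takes ρ : t, giving (t → (t → e)).
At [δ ν], δ : ((t → (s → (t → (t → t)))) → ((t → (t → e)) → (s → t))) takes ν : (t → (s → (t → (t → t)))), giving ((t → (t → e)) → (s → t)).
At [[ψ ρ] [δ ν]], [δ ν] : ((t → (t → e)) → (s → t)) takes [ψ ρ] : (t → (t → e)), giving (s → t).

(s → t)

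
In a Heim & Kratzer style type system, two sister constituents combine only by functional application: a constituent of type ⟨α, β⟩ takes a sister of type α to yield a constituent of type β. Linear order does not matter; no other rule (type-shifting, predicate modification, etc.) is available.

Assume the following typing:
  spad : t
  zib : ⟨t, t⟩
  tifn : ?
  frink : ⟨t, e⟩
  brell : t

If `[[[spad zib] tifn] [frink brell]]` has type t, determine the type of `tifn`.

⟨t, ⟨e, t⟩⟩

For [[[spad zib] tifn] [frink brell]] to have type t with [frink brell] of type e, [[spad zib] tifn] must be the function: [[spad zib] tifn] : ⟨e, t⟩.
For [[spad zib] tifn] to have type ⟨e, t⟩ with [spad zib] of type t, tifn must be the function: tifn : ⟨t, ⟨e, t⟩⟩.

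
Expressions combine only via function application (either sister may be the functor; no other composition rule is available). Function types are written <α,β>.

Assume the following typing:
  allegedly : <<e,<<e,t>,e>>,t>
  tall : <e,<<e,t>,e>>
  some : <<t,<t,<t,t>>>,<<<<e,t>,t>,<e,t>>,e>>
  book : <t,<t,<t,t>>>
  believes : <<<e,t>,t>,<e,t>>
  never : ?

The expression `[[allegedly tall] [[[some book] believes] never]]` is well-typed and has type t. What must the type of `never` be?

At [[allegedly tall] [[[some book] believes] never]] (required: t): [allegedly tall] is t, which is not a function with range t; hence [[[some book] believes] never] is the functor — type <t,t>.
At [[[some book] believes] never] (required: <t,t>): [[some book] believes] is e, which is not a function with range <t,t>; hence never is the functor — type <e,<t,t>>.

<e,<t,t>>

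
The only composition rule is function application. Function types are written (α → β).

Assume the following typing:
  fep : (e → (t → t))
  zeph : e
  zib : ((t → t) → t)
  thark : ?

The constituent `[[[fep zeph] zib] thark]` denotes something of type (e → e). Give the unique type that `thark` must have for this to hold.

[[[fep zeph] zib] thark] is required to be (e → e). [[fep zeph] zib] : t cannot yield (e → e) as functor, so thark : (t → (e → e)).

(t → (e → e))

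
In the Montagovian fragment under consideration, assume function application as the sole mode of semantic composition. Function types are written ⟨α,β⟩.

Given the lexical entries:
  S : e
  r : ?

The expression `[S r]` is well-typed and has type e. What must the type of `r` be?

At [S r] (required: e): S is e, which is not a function with range e; hence r is the functor — type ⟨e,e⟩.

⟨e,e⟩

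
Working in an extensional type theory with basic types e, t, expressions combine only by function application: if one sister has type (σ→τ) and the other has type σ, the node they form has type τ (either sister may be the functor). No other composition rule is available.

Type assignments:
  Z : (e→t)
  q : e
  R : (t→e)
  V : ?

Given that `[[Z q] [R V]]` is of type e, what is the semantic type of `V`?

((t→e)→(t→e))

For [[Z q] [R V]] to have type e with [Z q] of type t, [R V] must be the function: [R V] : (t→e).
For [R V] to have type (t→e) with R of type (t→e), V must be the function: V : ((t→e)→(t→e)).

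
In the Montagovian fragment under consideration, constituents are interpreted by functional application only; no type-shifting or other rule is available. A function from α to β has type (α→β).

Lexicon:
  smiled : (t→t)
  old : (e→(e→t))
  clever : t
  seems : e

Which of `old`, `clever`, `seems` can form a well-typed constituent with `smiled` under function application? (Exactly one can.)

clever

old : (e→(e→t)) — no; smiled wants t, and old wants e.
clever — combines: smiled : (t→t) takes clever : t as argument, giving t.
seems : e — no; smiled wants t, and seems wants nothing (atomic).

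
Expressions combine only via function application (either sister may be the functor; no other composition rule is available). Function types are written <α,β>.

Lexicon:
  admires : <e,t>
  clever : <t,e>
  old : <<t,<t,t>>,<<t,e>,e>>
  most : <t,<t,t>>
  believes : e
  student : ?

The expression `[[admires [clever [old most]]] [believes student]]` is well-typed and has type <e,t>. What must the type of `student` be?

[[admires [clever [old most]]] [believes student]] must have type <e,t>. The sister [admires [clever [old most]]] has type t; that is not a function onto <e,t>, so [believes student] must be the functor, of type <t,<e,t>>.
[believes student] must have type <t,<e,t>>. The sister believes has type e; that is not a function onto <t,<e,t>>, so student must be the functor, of type <e,<t,<e,t>>>.

<e,<t,<e,t>>>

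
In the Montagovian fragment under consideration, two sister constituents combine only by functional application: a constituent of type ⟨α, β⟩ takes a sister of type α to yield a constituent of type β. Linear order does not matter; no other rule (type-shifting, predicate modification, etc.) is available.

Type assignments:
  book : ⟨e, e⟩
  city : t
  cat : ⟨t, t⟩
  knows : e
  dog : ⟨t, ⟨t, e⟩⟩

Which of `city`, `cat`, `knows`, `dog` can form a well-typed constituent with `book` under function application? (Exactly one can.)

city : t — no; book wants e, and city wants nothing (atomic).
cat : ⟨t, t⟩ — no; book wants e, and cat wants t.
knows — combines: book : ⟨e, e⟩ takes knows : e as argument, giving e.
dog : ⟨t, ⟨t, e⟩⟩ — no; book wants e, and dog wants t.

knows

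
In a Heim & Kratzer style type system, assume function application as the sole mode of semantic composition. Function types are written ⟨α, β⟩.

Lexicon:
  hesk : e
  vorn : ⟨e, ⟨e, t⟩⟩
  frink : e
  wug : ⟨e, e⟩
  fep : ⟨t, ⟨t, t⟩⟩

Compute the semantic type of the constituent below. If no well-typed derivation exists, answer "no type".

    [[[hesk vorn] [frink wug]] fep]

⟨t, t⟩

[hesk vorn] — vorn of type ⟨e, ⟨e, t⟩⟩ combines with hesk of type e: type ⟨e, t⟩.
[frink wug] — wug of type ⟨e, e⟩ combines with frink of type e: type e.
[[hesk vorn] [frink wug]] — [hesk vorn] of type ⟨e, t⟩ combines with [frink wug] of type e: type t.
[[[hesk vorn] [frink wug]] fep] — fep of type ⟨t, ⟨t, t⟩⟩ combines with [[hesk vorn] [frink wug]] of type t: type ⟨t, t⟩.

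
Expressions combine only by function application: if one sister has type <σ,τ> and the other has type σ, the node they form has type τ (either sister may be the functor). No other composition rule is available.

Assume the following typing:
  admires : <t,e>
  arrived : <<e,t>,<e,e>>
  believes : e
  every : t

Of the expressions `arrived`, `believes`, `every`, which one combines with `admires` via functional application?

every

arrived : <<e,t>,<e,e>> — does not combine with admires.
believes : e — does not combine with admires.
every — combines: admires : <t,e> takes every : t as argument, giving e.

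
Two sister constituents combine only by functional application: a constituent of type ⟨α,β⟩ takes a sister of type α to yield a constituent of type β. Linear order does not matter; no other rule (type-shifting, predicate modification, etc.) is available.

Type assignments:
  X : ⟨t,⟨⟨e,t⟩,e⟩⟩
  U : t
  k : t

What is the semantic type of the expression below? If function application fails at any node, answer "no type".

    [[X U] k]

no type

[X U]: X is ⟨t,⟨⟨e,t⟩,e⟩⟩, U is t; result ⟨⟨e,t⟩,e⟩.
At [[X U] k]: neither ⟨⟨e,t⟩,e⟩ nor t can take the other as argument; the node is ill-typed.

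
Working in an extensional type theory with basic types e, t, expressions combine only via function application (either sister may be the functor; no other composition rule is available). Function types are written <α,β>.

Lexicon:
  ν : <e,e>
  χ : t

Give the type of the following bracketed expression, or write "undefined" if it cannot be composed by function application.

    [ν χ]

undefined

[ν χ]: <e,e> with t — neither is a function whose domain matches the other; composition fails here.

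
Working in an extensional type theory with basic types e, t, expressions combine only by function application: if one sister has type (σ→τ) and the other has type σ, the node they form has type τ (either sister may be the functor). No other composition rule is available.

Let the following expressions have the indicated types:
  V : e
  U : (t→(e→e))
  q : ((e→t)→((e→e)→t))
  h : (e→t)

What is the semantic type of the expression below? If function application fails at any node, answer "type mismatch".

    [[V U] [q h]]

type mismatch

[V U]: e and (t→(e→e)) cannot combine by function application — type clash.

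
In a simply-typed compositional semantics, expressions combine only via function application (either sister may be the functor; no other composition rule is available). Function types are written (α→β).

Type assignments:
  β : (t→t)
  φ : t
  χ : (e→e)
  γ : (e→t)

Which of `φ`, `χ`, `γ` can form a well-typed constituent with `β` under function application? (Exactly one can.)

φ — combines: β : (t→t) takes φ : t as argument, giving t.
χ : (e→e) — β needs t; χ needs e; neither fits.
γ : (e→t) — β needs t; γ needs e; neither fits.

φ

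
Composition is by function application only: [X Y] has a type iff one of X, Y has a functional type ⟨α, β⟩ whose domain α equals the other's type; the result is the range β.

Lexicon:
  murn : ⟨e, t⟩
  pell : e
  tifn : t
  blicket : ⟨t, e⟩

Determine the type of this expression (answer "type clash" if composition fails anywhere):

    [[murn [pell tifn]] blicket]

[pell tifn]: e with t — neither is a function whose domain matches the other; composition fails here.

type clash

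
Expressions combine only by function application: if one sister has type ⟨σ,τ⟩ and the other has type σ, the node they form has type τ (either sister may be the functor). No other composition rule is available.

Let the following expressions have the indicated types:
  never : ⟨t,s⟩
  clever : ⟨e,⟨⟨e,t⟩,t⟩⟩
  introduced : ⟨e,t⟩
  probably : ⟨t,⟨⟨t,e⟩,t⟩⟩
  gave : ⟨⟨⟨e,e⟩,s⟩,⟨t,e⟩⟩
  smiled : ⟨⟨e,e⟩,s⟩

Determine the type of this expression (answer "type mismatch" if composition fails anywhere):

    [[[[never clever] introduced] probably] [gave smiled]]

[never clever]: ⟨t,s⟩ with ⟨e,⟨⟨e,t⟩,t⟩⟩ — neither is a function whose domain matches the other; composition fails here.

type mismatch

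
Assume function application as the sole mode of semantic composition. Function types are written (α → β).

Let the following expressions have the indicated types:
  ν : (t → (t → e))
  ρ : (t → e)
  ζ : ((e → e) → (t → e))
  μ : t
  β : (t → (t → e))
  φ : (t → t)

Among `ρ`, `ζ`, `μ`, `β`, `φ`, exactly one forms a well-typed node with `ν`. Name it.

μ

ρ : (t → e) — neither side's domain matches the other.
ζ : ((e → e) → (t → e)) — neither side's domain matches the other.
μ — combines: ν : (t → (t → e)) takes μ : t as argument, giving (t → e).
β : (t → (t → e)) — neither side's domain matches the other.
φ : (t → t) — neither side's domain matches the other.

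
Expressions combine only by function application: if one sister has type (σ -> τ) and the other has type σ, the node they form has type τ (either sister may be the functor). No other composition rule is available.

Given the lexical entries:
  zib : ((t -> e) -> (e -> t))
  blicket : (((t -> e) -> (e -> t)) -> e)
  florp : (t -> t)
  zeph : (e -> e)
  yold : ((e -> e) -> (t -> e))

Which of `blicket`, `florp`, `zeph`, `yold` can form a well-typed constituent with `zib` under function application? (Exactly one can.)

blicket — combines: blicket : (((t -> e) -> (e -> t)) -> e) takes zib : ((t -> e) -> (e -> t)) as argument, giving e.
florp : (t -> t) — no; zib wants (t -> e), and florp wants t.
zeph : (e -> e) — no; zib wants (t -> e), and zeph wants e.
yold : ((e -> e) -> (t -> e)) — no; zib wants (t -> e), and yold wants (e -> e).

blicket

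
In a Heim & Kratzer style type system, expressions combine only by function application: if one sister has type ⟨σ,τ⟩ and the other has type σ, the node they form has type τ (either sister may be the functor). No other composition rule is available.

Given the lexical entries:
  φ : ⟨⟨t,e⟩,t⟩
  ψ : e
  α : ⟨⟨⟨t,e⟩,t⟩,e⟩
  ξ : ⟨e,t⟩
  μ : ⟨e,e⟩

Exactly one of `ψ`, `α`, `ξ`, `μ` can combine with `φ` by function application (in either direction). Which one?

α

ψ : e — no; φ wants ⟨t,e⟩, and ψ wants nothing (atomic).
α — combines: α : ⟨⟨⟨t,e⟩,t⟩,e⟩ takes φ : ⟨⟨t,e⟩,t⟩ as argument, giving e.
ξ : ⟨e,t⟩ — no; φ wants ⟨t,e⟩, and ξ wants e.
μ : ⟨e,e⟩ — no; φ wants ⟨t,e⟩, and μ wants e.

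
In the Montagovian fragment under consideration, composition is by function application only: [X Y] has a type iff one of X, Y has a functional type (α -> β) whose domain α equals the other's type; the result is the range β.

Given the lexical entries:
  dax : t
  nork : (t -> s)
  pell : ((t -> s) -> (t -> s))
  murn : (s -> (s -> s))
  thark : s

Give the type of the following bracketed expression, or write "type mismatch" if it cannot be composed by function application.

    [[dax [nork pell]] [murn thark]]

At [nork pell], pell : ((t -> s) -> (t -> s)) takes nork : (t -> s), giving (t -> s).
At [dax [nork pell]], [nork pell] : (t -> s) takes dax : t, giving s.
At [murn thark], murn : (s -> (s -> s)) takes thark : s, giving (s -> s).
At [[dax [nork pell]] [murn thark]], [murn thark] : (s -> s) takes [dax [nork pell]] : s, giving s.

s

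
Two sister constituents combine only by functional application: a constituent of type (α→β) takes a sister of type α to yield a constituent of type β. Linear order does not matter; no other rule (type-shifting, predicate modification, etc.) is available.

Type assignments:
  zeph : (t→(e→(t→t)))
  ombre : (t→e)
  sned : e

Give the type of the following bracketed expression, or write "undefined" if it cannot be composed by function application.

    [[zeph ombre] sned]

undefined

[zeph ombre]: (t→(e→(t→t))) with (t→e) — neither is a function whose domain matches the other; composition fails here.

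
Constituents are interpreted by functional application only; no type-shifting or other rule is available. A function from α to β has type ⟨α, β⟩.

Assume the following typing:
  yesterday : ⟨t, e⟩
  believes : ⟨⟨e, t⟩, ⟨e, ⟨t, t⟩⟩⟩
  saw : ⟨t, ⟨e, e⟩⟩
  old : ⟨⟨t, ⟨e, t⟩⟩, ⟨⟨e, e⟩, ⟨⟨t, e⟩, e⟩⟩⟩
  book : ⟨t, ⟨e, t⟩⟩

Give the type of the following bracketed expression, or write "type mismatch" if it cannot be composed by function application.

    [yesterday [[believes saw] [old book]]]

[believes saw]: ⟨⟨e, t⟩, ⟨e, ⟨t, t⟩⟩⟩ with ⟨t, ⟨e, e⟩⟩ — neither is a function whose domain matches the other; composition fails here.

type mismatch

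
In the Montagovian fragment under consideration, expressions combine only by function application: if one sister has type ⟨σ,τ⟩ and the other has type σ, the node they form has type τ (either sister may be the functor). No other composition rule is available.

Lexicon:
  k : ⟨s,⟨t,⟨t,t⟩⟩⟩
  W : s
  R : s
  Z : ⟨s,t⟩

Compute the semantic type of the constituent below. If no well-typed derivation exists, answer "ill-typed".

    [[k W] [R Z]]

⟨t,t⟩

[k W]: ⟨s,⟨t,⟨t,t⟩⟩⟩ applied to s yields ⟨t,⟨t,t⟩⟩.
[R Z]: ⟨s,t⟩ applied to s yields t.
[[k W] [R Z]]: ⟨t,⟨t,t⟩⟩ applied to t yields ⟨t,t⟩.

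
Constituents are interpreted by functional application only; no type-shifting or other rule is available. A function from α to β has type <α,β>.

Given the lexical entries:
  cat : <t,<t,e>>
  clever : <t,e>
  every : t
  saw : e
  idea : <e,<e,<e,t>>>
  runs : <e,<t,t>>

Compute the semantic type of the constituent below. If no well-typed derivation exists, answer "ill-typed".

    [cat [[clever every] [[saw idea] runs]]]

At [clever every], clever : <t,e> takes every : t, giving e.
At [saw idea], idea : <e,<e,<e,t>>> takes saw : e, giving <e,<e,t>>.
[[saw idea] runs]: <e,<e,t>> and <e,<t,t>> cannot combine by function application — type clash.

ill-typed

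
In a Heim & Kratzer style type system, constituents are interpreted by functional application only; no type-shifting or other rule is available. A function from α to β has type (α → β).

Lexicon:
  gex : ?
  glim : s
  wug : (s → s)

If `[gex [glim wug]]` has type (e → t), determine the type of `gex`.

(s → (e → t))

At [gex [glim wug]] (required: (e → t)): [glim wug] is s, which is not a function with range (e → t); hence gex is the functor — type (s → (e → t)).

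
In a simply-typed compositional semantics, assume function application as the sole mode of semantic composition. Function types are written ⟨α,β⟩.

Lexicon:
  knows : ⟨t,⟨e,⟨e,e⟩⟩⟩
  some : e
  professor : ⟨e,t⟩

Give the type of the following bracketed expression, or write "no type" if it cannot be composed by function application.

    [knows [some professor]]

⟨e,⟨e,e⟩⟩

[some professor] — professor of type ⟨e,t⟩ combines with some of type e: type t.
[knows [some professor]] — knows of type ⟨t,⟨e,⟨e,e⟩⟩⟩ combines with [some professor] of type t: type ⟨e,⟨e,e⟩⟩.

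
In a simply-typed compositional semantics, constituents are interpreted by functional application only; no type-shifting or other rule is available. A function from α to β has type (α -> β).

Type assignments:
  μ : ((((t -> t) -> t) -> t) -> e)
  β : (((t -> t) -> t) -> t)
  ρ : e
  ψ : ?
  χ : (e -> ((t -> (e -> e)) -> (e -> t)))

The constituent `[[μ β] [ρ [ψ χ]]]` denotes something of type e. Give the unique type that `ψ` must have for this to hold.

((e -> ((t -> (e -> e)) -> (e -> t))) -> (e -> (e -> e)))

At [[μ β] [ρ [ψ χ]]] (required: e): [μ β] is e, which is not a function with range e; hence [ρ [ψ χ]] is the functor — type (e -> e).
At [ρ [ψ χ]] (required: (e -> e)): ρ is e, which is not a function with range (e -> e); hence [ψ χ] is the functor — type (e -> (e -> e)).
At [ψ χ] (required: (e -> (e -> e))): χ is (e -> ((t -> (e -> e)) -> (e -> t))), which is not a function with range (e -> (e -> e)); hence ψ is the functor — type ((e -> ((t -> (e -> e)) -> (e -> t))) -> (e -> (e -> e))).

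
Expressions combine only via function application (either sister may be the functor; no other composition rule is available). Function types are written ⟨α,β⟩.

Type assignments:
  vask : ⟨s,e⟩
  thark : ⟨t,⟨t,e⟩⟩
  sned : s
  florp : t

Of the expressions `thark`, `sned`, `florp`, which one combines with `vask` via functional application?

thark : ⟨t,⟨t,e⟩⟩ — vask needs s; thark needs t; neither fits.
sned — combines: vask : ⟨s,e⟩ takes sned : s as argument, giving e.
florp : t — vask needs s; florp needs nothing (atomic); neither fits.

sned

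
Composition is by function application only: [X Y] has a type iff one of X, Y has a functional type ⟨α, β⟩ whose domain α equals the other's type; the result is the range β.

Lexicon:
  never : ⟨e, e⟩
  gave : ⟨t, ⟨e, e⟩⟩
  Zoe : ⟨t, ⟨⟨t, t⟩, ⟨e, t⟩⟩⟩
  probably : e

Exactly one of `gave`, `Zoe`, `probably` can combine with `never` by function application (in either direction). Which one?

probably

gave : ⟨t, ⟨e, e⟩⟩ — neither side's domain matches the other.
Zoe : ⟨t, ⟨⟨t, t⟩, ⟨e, t⟩⟩⟩ — neither side's domain matches the other.
probably — combines: never : ⟨e, e⟩ takes probably : e as argument, giving e.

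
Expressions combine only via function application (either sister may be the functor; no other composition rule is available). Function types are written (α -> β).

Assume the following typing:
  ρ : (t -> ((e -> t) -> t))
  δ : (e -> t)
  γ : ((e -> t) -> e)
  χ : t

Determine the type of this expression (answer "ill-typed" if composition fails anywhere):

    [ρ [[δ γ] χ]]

[δ γ] — γ of type ((e -> t) -> e) combines with δ of type (e -> t): type e.
[[δ γ] χ]: e with t — neither is a function whose domain matches the other; composition fails here.

ill-typed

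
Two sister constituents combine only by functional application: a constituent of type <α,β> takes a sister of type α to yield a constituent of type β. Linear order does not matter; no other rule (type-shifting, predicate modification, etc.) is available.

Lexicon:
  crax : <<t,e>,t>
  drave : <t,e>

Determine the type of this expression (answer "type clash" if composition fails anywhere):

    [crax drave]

[crax drave] — crax of type <<t,e>,t> combines with drave of type <t,e>: type t.

t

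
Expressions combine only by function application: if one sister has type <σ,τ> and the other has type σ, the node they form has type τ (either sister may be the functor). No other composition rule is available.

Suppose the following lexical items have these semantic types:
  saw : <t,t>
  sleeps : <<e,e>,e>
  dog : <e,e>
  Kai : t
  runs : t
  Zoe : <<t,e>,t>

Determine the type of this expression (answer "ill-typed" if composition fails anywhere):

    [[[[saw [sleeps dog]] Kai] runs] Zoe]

ill-typed

At [sleeps dog], sleeps : <<e,e>,e> takes dog : <e,e>, giving e.
At [saw [sleeps dog]]: neither <t,t> nor e can take the other as argument; the node is ill-typed.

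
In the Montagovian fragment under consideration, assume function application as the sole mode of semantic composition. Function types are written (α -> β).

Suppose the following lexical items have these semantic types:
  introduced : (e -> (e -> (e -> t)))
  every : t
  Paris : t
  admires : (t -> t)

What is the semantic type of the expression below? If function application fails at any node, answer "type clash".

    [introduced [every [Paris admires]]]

type clash

[Paris admires]: (t -> t) applied to t yields t.
[every [Paris admires]]: t and t cannot combine by function application — type clash.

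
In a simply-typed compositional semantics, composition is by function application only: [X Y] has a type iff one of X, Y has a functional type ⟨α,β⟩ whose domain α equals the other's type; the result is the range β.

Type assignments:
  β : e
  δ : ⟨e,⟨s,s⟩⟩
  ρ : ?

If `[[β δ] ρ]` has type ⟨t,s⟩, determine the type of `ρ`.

⟨⟨s,s⟩,⟨t,s⟩⟩

[[β δ] ρ] must have type ⟨t,s⟩. The sister [β δ] has type ⟨s,s⟩; that is not a function onto ⟨t,s⟩, so ρ must be the functor, of type ⟨⟨s,s⟩,⟨t,s⟩⟩.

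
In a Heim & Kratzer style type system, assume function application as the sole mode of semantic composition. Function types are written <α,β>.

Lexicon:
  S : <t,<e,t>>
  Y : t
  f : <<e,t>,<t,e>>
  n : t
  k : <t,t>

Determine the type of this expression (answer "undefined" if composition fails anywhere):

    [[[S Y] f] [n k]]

e

[S Y] — S of type <t,<e,t>> combines with Y of type t: type <e,t>.
[[S Y] f] — f of type <<e,t>,<t,e>> combines with [S Y] of type <e,t>: type <t,e>.
[n k] — k of type <t,t> combines with n of type t: type t.
[[[S Y] f] [n k]] — [[S Y] f] of type <t,e> combines with [n k] of type t: type e.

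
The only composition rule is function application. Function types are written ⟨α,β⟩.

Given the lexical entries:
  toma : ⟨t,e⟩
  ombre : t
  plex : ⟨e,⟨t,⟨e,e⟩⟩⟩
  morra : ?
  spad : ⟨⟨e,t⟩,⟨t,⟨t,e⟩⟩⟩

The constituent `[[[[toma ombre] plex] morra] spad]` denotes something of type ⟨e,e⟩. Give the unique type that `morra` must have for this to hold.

⟨⟨t,⟨e,e⟩⟩,⟨⟨⟨e,t⟩,⟨t,⟨t,e⟩⟩⟩,⟨e,e⟩⟩⟩

[[[[toma ombre] plex] morra] spad] must have type ⟨e,e⟩. The sister spad has type ⟨⟨e,t⟩,⟨t,⟨t,e⟩⟩⟩; that is not a function onto ⟨e,e⟩, so [[[toma ombre] plex] morra] must be the functor, of type ⟨⟨⟨e,t⟩,⟨t,⟨t,e⟩⟩⟩,⟨e,e⟩⟩.
[[[toma ombre] plex] morra] must have type ⟨⟨⟨e,t⟩,⟨t,⟨t,e⟩⟩⟩,⟨e,e⟩⟩. The sister [[toma ombre] plex] has type ⟨t,⟨e,e⟩⟩; that is not a function onto ⟨⟨⟨e,t⟩,⟨t,⟨t,e⟩⟩⟩,⟨e,e⟩⟩, so morra must be the functor, of type ⟨⟨t,⟨e,e⟩⟩,⟨⟨⟨e,t⟩,⟨t,⟨t,e⟩⟩⟩,⟨e,e⟩⟩⟩.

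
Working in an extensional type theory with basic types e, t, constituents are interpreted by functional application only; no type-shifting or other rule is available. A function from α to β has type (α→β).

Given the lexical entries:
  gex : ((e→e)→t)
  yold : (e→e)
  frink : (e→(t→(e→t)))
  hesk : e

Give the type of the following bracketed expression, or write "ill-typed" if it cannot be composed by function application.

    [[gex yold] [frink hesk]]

At [gex yold], gex : ((e→e)→t) takes yold : (e→e), giving t.
At [frink hesk], frink : (e→(t→(e→t))) takes hesk : e, giving (t→(e→t)).
At [[gex yold] [frink hesk]], [frink hesk] : (t→(e→t)) takes [gex yold] : t, giving (e→t).

(e→t)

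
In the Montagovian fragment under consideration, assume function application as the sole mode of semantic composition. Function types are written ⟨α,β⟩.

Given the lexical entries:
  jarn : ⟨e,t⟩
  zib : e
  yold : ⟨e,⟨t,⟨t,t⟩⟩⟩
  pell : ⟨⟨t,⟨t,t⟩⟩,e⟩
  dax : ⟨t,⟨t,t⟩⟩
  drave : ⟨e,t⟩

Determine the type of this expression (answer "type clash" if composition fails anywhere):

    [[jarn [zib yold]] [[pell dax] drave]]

[zib yold]: functor yold : ⟨e,⟨t,⟨t,t⟩⟩⟩, argument zib : e; result ⟨t,⟨t,t⟩⟩.
[jarn [zib yold]]: ⟨e,t⟩ with ⟨t,⟨t,t⟩⟩ — neither is a function whose domain matches the other; composition fails here.

type clash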